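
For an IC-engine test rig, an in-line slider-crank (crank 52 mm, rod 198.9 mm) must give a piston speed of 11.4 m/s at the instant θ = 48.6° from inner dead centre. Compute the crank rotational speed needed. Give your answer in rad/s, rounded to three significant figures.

For an in-line slider-crank, |v_piston| = rω|sinθ|·[1 + r cosθ/√(L² − r² sin²θ)].
With r = 0.052 m, L = 0.1989 m, θ = 48.6°: the bracketed kinematic factor |dx/dθ| = 0.045883 m.
ω = v/|dx/dθ| = 11.4/0.045883 = 248.46 rad/s.

248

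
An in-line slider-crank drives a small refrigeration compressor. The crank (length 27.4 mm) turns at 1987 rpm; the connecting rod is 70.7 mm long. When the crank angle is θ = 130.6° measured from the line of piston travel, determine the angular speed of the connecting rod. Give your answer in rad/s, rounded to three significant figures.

ω = 208.1 rad/s (converted from 1987 rpm).
The rod makes angle φ with the slider axis where L sinφ = r sinθ; differentiating, L cosφ·φ̇ = r ω cosθ.
L cosφ = √(L² − r² sin²θ) = 0.06757 m.
|ω_rod| = r ω |cosθ| / √(L² − r² sin²θ) = 0.0274·208.1·0.65077/0.06757 = 54.91 rad/s.

54.9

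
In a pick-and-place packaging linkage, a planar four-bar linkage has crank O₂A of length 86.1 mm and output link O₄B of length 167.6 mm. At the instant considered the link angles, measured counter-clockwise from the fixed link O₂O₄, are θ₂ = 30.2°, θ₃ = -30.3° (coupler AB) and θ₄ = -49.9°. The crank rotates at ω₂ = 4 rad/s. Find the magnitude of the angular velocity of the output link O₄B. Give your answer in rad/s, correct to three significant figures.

ω₂ = 4 rad/s
Differentiating the loop-closure r₂e^{iθ₂}+r₃e^{iθ₃}=r₁+r₄e^{iθ₄} gives r₂ω₂e^{iθ₂}+r₃ω₃e^{iθ₃}=r₄ω₄e^{iθ₄}.
Eliminating the other unknown: ω₄ = r₂ω₂ sin(θ₂−θ₃) / [r₄ sin(θ₄−θ₃)].
Numerator sine = +0.87036; denominator sine = -0.33545.
Result = 0.0861·4·(+0.87036) / (0.1676·(-0.33545)) = -5.3316 rad/s; magnitude 5.3316 rad/s.

5.33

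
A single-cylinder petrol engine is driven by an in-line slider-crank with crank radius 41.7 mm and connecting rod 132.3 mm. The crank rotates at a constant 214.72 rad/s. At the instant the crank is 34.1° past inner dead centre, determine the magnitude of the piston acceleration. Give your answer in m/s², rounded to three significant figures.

1830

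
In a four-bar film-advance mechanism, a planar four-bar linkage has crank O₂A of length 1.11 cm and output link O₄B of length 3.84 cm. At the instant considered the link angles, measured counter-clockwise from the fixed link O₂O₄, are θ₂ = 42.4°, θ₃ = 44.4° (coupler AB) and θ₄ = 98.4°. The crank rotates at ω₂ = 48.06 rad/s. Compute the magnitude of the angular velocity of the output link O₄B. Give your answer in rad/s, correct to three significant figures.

ω₂ = 48.06 rad/s
Differentiating the loop-closure r₂e^{iθ₂}+r₃e^{iθ₃}=r₁+r₄e^{iθ₄} gives r₂ω₂e^{iθ₂}+r₃ω₃e^{iθ₃}=r₄ω₄e^{iθ₄}.
Eliminating the other unknown: ω₄ = r₂ω₂ sin(θ₂−θ₃) / [r₄ sin(θ₄−θ₃)].
Numerator sine = -0.03490; denominator sine = +0.80902.
Result = 0.0111·48.06·(-0.03490) / (0.0384·(+0.80902)) = -0.59929 rad/s; magnitude 0.59929 rad/s.

0.599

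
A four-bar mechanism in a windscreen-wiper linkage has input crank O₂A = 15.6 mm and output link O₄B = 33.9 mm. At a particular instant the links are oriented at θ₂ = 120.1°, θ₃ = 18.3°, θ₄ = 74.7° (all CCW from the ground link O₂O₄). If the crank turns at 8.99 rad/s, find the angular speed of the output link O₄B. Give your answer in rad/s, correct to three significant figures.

4.86

ω₂ = 8.99 rad/s
Differentiating the loop-closure r₂e^{iθ₂}+r₃e^{iθ₃}=r₁+r₄e^{iθ₄} gives r₂ω₂e^{iθ₂}+r₃ω₃e^{iθ₃}=r₄ω₄e^{iθ₄}.
Eliminating the other unknown: ω₄ = r₂ω₂ sin(θ₂−θ₃) / [r₄ sin(θ₄−θ₃)].
Numerator sine = +0.97887; denominator sine = +0.83292.
Result = 0.0156·8.99·(+0.97887) / (0.0339·(+0.83292)) = +4.8619 rad/s; magnitude 4.8619 rad/s.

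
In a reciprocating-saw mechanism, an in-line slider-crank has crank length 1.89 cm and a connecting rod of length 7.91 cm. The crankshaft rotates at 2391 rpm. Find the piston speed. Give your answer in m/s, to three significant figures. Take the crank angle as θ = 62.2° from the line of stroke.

4.66

ω = 2π·2391/60 = 250.4 rad/s
For an in-line slider-crank, x = r cosθ + √(L² − r² sin²θ), so v = −rω sinθ·[1 + r cosθ/√(L² − r² sin²θ)].
With r = 0.0189 m, L = 0.0791 m, θ = 62.2°: √(L² − r² sin²θ) = 0.077313 m.
v = −0.0189·250.4·0.88458·[1 + 0.0189·0.46639/0.077313] = -4.6633 m/s.
|v| = 4.6633 m/s.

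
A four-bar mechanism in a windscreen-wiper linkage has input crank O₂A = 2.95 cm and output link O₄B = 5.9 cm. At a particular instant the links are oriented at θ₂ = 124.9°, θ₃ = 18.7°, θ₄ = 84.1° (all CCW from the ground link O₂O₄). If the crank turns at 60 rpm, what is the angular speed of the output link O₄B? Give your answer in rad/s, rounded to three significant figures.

ω₂ = 6.283 rad/s (from 60 rpm).
Differentiating the loop-closure r₂e^{iθ₂}+r₃e^{iθ₃}=r₁+r₄e^{iθ₄} gives r₂ω₂e^{iθ₂}+r₃ω₃e^{iθ₃}=r₄ω₄e^{iθ₄}.
Eliminating the other unknown: ω₄ = r₂ω₂ sin(θ₂−θ₃) / [r₄ sin(θ₄−θ₃)].
Numerator sine = +0.96029; denominator sine = +0.90924.
Result = 0.0295·6.283·(+0.96029) / (0.059·(+0.90924)) = +3.318 rad/s; magnitude 3.318 rad/s.

3.32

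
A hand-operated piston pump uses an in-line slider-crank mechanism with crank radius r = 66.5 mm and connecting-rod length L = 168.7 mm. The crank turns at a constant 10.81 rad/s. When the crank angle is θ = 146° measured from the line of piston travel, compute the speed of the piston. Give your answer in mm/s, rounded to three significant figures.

ω = 10.81 rad/s
For an in-line slider-crank, x = r cosθ + √(L² − r² sin²θ), so v = −rω sinθ·[1 + r cosθ/√(L² − r² sin²θ)].
With r = 0.0665 m, L = 0.1687 m, θ = 146°: √(L² − r² sin²θ) = 0.16455 m.
v = −0.0665·10.81·0.55919·[1 + 0.0665·-0.82904/0.16455] = -0.2673 m/s.
|v| = 0.2673 m/s = 267.3 mm/s.

267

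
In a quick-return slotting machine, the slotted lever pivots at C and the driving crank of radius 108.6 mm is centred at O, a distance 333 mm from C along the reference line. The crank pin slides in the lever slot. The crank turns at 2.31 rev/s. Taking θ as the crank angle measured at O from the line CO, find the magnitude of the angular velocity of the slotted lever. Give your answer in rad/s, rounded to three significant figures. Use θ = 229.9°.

2.19

ω = 14.51 rad/s (from 2.31 rev/s).
Crank pin A relative to C: A = (d + r cosθ, r sinθ); lever angle φ = atan2(r sinθ, d + r cosθ).
Differentiating tanφ: φ̇ = rω(d cosθ + r)/(d² + r² + 2dr cosθ).
d² + r² + 2dr cosθ = |CA|² = 0.076095 m²;  d cosθ + r = -0.10589 m.
|ω_lever| = |0.1086·14.51·-0.10589| / 0.076095 = 2.1935 rad/s.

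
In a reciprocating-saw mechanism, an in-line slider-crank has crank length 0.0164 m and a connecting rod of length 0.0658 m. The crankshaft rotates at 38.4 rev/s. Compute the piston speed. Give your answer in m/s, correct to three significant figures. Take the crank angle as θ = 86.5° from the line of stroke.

4.01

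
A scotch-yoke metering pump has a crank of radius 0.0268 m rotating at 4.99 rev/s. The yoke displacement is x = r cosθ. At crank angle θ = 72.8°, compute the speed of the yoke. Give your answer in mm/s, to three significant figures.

803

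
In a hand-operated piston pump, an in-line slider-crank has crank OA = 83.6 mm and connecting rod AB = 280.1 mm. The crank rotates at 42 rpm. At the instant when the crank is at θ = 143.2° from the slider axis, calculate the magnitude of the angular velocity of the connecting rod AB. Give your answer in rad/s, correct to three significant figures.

1.07

ω = 4.398 rad/s (converted from 42 rpm).
The rod makes angle φ with the slider axis where L sinφ = r sinθ; differentiating, L cosφ·φ̇ = r ω cosθ.
L cosφ = √(L² − r² sin²θ) = 0.27559 m.
|ω_rod| = r ω |cosθ| / √(L² − r² sin²θ) = 0.0836·4.398·0.80073/0.27559 = 1.0683 rad/s.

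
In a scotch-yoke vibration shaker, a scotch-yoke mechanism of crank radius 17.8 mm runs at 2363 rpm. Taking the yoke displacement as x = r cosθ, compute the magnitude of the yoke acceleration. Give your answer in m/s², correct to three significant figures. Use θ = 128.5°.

679

ω = 247.5 rad/s (from 2363 rpm).
x = r cosθ ⇒ ẍ = −rω² cosθ (ω constant).
|a| = rω²|cosθ| = 0.0178·(247.5)²·|cos 128.5°| = 678.51 m/s².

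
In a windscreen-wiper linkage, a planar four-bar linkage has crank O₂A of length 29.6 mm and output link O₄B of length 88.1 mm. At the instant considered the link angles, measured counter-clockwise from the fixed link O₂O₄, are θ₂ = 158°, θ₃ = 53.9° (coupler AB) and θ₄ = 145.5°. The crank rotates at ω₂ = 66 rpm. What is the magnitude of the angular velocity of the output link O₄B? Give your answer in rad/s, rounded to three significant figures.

2.25

ω₂ = 6.912 rad/s (from 66 rpm).
Differentiating the loop-closure r₂e^{iθ₂}+r₃e^{iθ₃}=r₁+r₄e^{iθ₄} gives r₂ω₂e^{iθ₂}+r₃ω₃e^{iθ₃}=r₄ω₄e^{iθ₄}.
Eliminating the other unknown: ω₄ = r₂ω₂ sin(θ₂−θ₃) / [r₄ sin(θ₄−θ₃)].
Numerator sine = +0.96987; denominator sine = +0.99961.
Result = 0.0296·6.912·(+0.96987) / (0.0881·(+0.99961)) = +2.2531 rad/s; magnitude 2.2531 rad/s.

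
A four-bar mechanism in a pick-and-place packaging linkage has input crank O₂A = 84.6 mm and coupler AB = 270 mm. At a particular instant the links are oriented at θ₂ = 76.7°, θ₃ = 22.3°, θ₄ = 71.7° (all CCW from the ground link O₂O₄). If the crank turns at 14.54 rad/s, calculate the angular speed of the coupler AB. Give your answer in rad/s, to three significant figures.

0.523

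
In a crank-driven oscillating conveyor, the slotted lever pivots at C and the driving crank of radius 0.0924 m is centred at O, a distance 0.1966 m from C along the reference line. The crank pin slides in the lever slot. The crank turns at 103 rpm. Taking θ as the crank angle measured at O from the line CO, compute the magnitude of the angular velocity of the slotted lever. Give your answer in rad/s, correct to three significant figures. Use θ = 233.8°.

0.918

ω = 10.79 rad/s (from 103 rpm).
Crank pin A relative to C: A = (d + r cosθ, r sinθ); lever angle φ = atan2(r sinθ, d + r cosθ).
Differentiating tanφ: φ̇ = rω(d cosθ + r)/(d² + r² + 2dr cosθ).
d² + r² + 2dr cosθ = |CA|² = 0.0257316 m²;  d cosθ + r = -0.023713 m.
|ω_lever| = |0.0924·10.79·-0.023713| / 0.0257316 = 0.91846 rad/s.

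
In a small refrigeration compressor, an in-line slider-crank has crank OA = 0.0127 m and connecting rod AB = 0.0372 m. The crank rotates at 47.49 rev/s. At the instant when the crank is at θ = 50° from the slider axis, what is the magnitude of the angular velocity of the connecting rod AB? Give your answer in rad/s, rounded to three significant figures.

67.8

ω = 298.4 rad/s (converted from 47.49 rev/s).
The rod makes angle φ with the slider axis where L sinφ = r sinθ; differentiating, L cosφ·φ̇ = r ω cosθ.
L cosφ = √(L² − r² sin²θ) = 0.035905 m.
|ω_rod| = r ω |cosθ| / √(L² − r² sin²θ) = 0.0127·298.4·0.64279/0.035905 = 67.841 rad/s.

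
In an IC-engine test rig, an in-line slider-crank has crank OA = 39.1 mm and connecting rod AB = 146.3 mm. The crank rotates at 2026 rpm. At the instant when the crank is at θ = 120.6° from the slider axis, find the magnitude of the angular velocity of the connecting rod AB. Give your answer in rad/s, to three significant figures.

29.7

ω = 212.2 rad/s (converted from 2026 rpm).
The rod makes angle φ with the slider axis where L sinφ = r sinθ; differentiating, L cosφ·φ̇ = r ω cosθ.
L cosφ = √(L² − r² sin²θ) = 0.14238 m.
|ω_rod| = r ω |cosθ| / √(L² − r² sin²θ) = 0.0391·212.2·0.50904/0.14238 = 29.659 rad/s.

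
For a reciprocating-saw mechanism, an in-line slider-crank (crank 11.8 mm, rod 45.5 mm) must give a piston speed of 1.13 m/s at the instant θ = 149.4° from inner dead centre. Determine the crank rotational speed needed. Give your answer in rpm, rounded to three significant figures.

For an in-line slider-crank, |v_piston| = rω|sinθ|·[1 + r cosθ/√(L² − r² sin²θ)].
With r = 0.0118 m, L = 0.0455 m, θ = 149.4°: the bracketed kinematic factor |dx/dθ| = 0.004654 m.
ω = v/|dx/dθ| = 1.13/0.004654 = 242.8 rad/s.
N = 60ω/(2π) = 2318.6 rpm.

2320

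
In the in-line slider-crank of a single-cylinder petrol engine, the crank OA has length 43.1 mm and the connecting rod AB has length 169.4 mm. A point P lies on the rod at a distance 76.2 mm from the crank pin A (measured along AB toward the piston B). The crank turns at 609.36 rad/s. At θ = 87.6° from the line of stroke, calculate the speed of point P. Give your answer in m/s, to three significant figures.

ω = 609.4 rad/s.  Crank-pin speed |V_A| = rω = 26.263 m/s, perpendicular to OA.
Rod angle: sinφ = −(r/L) sinθ ⇒ φ = -14.726°; ω_rod = −rω cosθ/√(L²−r²sin²θ) = -6.7128 rad/s.
V_P = V_A + ω_rod × AP, with AP = 0.0762 m along the rod.
Components: V_Px = −rω sinθ − a·ω_rod·sinφ = -26.37 m/s;  V_Py = rω cosθ + a·ω_rod·cosφ = +0.60508 m/s.
|V_P| = √(V_Px² + V_Py²) = 26.377 m/s.

26.4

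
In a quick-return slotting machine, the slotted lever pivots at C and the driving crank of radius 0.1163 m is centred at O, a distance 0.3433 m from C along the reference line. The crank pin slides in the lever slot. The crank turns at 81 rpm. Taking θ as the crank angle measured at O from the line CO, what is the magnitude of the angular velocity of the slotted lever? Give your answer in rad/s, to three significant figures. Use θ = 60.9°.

1.64

ω = 8.482 rad/s (from 81 rpm).
Crank pin A relative to C: A = (d + r cosθ, r sinθ); lever angle φ = atan2(r sinθ, d + r cosθ).
Differentiating tanφ: φ̇ = rω(d cosθ + r)/(d² + r² + 2dr cosθ).
d² + r² + 2dr cosθ = |CA|² = 0.170215 m²;  d cosθ + r = +0.28326 m.
|ω_lever| = |0.1163·8.482·+0.28326| / 0.170215 = 1.6416 rad/s.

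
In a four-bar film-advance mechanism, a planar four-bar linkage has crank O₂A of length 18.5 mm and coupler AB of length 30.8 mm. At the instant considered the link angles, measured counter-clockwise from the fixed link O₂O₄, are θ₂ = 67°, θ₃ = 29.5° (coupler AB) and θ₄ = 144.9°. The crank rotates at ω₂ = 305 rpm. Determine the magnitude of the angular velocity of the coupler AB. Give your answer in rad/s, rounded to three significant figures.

ω₂ = 31.94 rad/s (from 305 rpm).
Differentiating the loop-closure r₂e^{iθ₂}+r₃e^{iθ₃}=r₁+r₄e^{iθ₄} gives r₂ω₂e^{iθ₂}+r₃ω₃e^{iθ₃}=r₄ω₄e^{iθ₄}.
Eliminating the other unknown: ω₃ = r₂ω₂ sin(θ₄−θ₂) / [r₃ sin(θ₃−θ₄)].
Numerator sine = +0.97778; denominator sine = -0.90334.
Result = 0.0185·31.94·(+0.97778) / (0.0308·(-0.90334)) = -20.766 rad/s; magnitude 20.766 rad/s.

20.8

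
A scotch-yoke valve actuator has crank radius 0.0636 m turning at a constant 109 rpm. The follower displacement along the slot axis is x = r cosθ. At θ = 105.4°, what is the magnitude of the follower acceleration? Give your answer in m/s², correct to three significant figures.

ω = 11.41 rad/s (from 109 rpm).
x = r cosθ ⇒ ẍ = −rω² cosθ (ω constant).
|a| = rω²|cosθ| = 0.0636·(11.41)²·|cos 105.4°| = 2.2005 m/s².

2.20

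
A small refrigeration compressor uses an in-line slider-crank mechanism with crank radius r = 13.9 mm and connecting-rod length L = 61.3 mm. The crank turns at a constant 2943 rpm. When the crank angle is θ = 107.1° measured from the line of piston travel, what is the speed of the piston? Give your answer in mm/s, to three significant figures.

3810

ω = 2π·2943/60 = 308.2 rad/s
For an in-line slider-crank, x = r cosθ + √(L² − r² sin²θ), so v = −rω sinθ·[1 + r cosθ/√(L² − r² sin²θ)].
With r = 0.0139 m, L = 0.0613 m, θ = 107.1°: √(L² − r² sin²θ) = 0.059843 m.
v = −0.0139·308.2·0.95579·[1 + 0.0139·-0.29404/0.059843] = -3.8148 m/s.
|v| = 3.8148 m/s = 3814.8 mm/s.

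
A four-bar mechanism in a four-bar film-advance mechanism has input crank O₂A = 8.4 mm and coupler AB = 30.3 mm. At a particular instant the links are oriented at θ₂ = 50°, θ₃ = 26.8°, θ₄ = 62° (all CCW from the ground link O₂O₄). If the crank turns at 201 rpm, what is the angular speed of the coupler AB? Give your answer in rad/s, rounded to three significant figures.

2.10

ω₂ = 21.05 rad/s (from 201 rpm).
Differentiating the loop-closure r₂e^{iθ₂}+r₃e^{iθ₃}=r₁+r₄e^{iθ₄} gives r₂ω₂e^{iθ₂}+r₃ω₃e^{iθ₃}=r₄ω₄e^{iθ₄}.
Eliminating the other unknown: ω₃ = r₂ω₂ sin(θ₄−θ₂) / [r₃ sin(θ₃−θ₄)].
Numerator sine = +0.20791; denominator sine = -0.57643.
Result = 0.0084·21.05·(+0.20791) / (0.0303·(-0.57643)) = -2.1047 rad/s; magnitude 2.1047 rad/s.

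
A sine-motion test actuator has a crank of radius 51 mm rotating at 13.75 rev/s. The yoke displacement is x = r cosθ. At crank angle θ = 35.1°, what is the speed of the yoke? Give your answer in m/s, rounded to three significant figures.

ω = 86.39 rad/s (from 13.75 rev/s).
x = r cosθ ⇒ ẋ = −rω sinθ.
|v| = rω|sinθ| = 0.051·86.39·|sin 35.1°| = 2.5335 m/s.

2.53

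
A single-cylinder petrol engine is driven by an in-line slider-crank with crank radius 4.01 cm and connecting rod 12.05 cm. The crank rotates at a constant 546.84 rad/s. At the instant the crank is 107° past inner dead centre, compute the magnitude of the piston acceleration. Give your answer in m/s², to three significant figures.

6960

ω = 546.8 rad/s
x(θ) = r cosθ + √(L² − r² sin²θ); with ω constant, a = ω²·d²x/dθ².
d²x/dθ² = −r cosθ − r²(cos2θ)/√u − r⁴ sin²2θ/(4u^{3/2}),  u = L² − r² sin²θ = 0.0130497 m².
Substituting r = 0.0401 m, L = 0.1205 m, θ = 107°: d²x/dθ² = +0.023258 m.
a = ω²·d²x/dθ² = (546.8)²·(+0.023258) = +6955 m/s²;  |a| = 6955 m/s².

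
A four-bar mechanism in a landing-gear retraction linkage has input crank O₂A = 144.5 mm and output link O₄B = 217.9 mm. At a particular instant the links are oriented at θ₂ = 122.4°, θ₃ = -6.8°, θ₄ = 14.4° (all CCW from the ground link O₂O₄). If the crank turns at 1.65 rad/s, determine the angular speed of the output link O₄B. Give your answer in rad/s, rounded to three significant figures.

ω₂ = 1.65 rad/s
Differentiating the loop-closure r₂e^{iθ₂}+r₃e^{iθ₃}=r₁+r₄e^{iθ₄} gives r₂ω₂e^{iθ₂}+r₃ω₃e^{iθ₃}=r₄ω₄e^{iθ₄}.
Eliminating the other unknown: ω₄ = r₂ω₂ sin(θ₂−θ₃) / [r₄ sin(θ₄−θ₃)].
Numerator sine = +0.77494; denominator sine = +0.36162.
Result = 0.1445·1.65·(+0.77494) / (0.2179·(+0.36162)) = +2.3448 rad/s; magnitude 2.3448 rad/s.

2.34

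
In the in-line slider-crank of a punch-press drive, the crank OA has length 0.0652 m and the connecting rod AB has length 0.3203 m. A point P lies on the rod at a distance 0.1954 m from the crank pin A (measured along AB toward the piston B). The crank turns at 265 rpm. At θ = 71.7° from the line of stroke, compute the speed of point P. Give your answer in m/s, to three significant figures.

1.80

ω = 27.75 rad/s.  Crank-pin speed |V_A| = rω = 1.8093 m/s, perpendicular to OA.
Rod angle: sinφ = −(r/L) sinθ ⇒ φ = -11.143°; ω_rod = −rω cosθ/√(L²−r²sin²θ) = -1.8078 rad/s.
V_P = V_A + ω_rod × AP, with AP = 0.1954 m along the rod.
Components: V_Px = −rω sinθ − a·ω_rod·sinφ = -1.7861 m/s;  V_Py = rω cosθ + a·ω_rod·cosφ = +0.22154 m/s.
|V_P| = √(V_Px² + V_Py²) = 1.7998 m/s.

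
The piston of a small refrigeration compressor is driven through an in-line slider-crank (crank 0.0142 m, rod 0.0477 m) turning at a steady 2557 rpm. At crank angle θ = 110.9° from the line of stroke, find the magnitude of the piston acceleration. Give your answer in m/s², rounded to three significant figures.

595

ω = 2π·2557/60 = 267.8 rad/s
x(θ) = r cosθ + √(L² − r² sin²θ); with ω constant, a = ω²·d²x/dθ².
d²x/dθ² = −r cosθ − r²(cos2θ)/√u − r⁴ sin²2θ/(4u^{3/2}),  u = L² − r² sin²θ = 0.00209931 m².
Substituting r = 0.0142 m, L = 0.0477 m, θ = 110.9°: d²x/dθ² = +0.0082995 m.
a = ω²·d²x/dθ² = (267.8)²·(+0.0082995) = +595.07 m/s²;  |a| = 595.07 m/s².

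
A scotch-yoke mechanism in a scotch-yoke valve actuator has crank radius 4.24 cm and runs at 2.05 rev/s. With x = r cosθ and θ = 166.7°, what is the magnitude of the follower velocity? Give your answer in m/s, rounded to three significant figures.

ω = 12.88 rad/s (from 2.05 rev/s).
x = r cosθ ⇒ ẋ = −rω sinθ.
|v| = rω|sinθ| = 0.0424·12.88·|sin 166.7°| = 0.12564 m/s.

0.126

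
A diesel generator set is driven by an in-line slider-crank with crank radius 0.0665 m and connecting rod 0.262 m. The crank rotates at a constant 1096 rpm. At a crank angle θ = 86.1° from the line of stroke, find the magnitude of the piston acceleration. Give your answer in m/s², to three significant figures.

168

ω = 2π·1096/60 = 114.8 rad/s
x(θ) = r cosθ + √(L² − r² sin²θ); with ω constant, a = ω²·d²x/dθ².
d²x/dθ² = −r cosθ − r²(cos2θ)/√u − r⁴ sin²2θ/(4u^{3/2}),  u = L² − r² sin²θ = 0.0642422 m².
Substituting r = 0.0665 m, L = 0.262 m, θ = 86.1°: d²x/dθ² = +0.012758 m.
a = ω²·d²x/dθ² = (114.8)²·(+0.012758) = +168.05 m/s²;  |a| = 168.05 m/s².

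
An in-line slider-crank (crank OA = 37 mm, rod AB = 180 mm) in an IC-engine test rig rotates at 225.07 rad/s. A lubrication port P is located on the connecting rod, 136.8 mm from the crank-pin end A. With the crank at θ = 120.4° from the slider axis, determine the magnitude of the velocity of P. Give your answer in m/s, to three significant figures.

6.68

ω = 225.1 rad/s.  Crank-pin speed |V_A| = rω = 8.3276 m/s, perpendicular to OA.
Rod angle: sinφ = −(r/L) sinθ ⇒ φ = -10.212°; ω_rod = −rω cosθ/√(L²−r²sin²θ) = +23.788 rad/s.
V_P = V_A + ω_rod × AP, with AP = 0.1368 m along the rod.
Components: V_Px = −rω sinθ − a·ω_rod·sinφ = -6.6057 m/s;  V_Py = rω cosθ + a·ω_rod·cosφ = -1.0114 m/s.
|V_P| = √(V_Px² + V_Py²) = 6.6827 m/s.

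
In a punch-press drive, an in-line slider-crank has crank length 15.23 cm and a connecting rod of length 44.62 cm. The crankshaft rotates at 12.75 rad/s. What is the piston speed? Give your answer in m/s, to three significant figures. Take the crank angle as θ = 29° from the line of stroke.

ω = 12.75 rad/s
For an in-line slider-crank, x = r cosθ + √(L² − r² sin²θ), so v = −rω sinθ·[1 + r cosθ/√(L² − r² sin²θ)].
With r = 0.1523 m, L = 0.4462 m, θ = 29°: √(L² − r² sin²θ) = 0.44005 m.
v = −0.1523·12.75·0.48481·[1 + 0.1523·0.87462/0.44005] = -1.2264 m/s.
|v| = 1.2264 m/s.

1.23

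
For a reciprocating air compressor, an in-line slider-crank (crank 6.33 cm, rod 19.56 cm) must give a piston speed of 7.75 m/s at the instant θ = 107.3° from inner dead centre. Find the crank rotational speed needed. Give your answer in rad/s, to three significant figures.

For an in-line slider-crank, |v_piston| = rω|sinθ|·[1 + r cosθ/√(L² − r² sin²θ)].
With r = 0.0633 m, L = 0.1956 m, θ = 107.3°: the bracketed kinematic factor |dx/dθ| = 0.054321 m.
ω = v/|dx/dθ| = 7.75/0.054321 = 142.67 rad/s.

143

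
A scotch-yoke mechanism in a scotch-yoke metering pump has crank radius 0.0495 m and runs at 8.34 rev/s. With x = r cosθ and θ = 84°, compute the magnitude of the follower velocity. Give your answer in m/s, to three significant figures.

ω = 52.4 rad/s (from 8.34 rev/s).
x = r cosθ ⇒ ẋ = −rω sinθ.
|v| = rω|sinθ| = 0.0495·52.4·|sin 84°| = 2.5797 m/s.

2.58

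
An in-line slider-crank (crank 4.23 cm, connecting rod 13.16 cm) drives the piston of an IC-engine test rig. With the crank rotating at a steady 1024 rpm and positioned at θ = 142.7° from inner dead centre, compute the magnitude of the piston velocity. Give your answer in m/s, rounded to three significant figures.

ω = 2π·1024/60 = 107.2 rad/s
For an in-line slider-crank, x = r cosθ + √(L² − r² sin²θ), so v = −rω sinθ·[1 + r cosθ/√(L² − r² sin²θ)].
With r = 0.0423 m, L = 0.1316 m, θ = 142.7°: √(L² − r² sin²θ) = 0.12908 m.
v = −0.0423·107.2·0.60599·[1 + 0.0423·-0.79547/0.12908] = -2.0322 m/s.
|v| = 2.0322 m/s.

2.03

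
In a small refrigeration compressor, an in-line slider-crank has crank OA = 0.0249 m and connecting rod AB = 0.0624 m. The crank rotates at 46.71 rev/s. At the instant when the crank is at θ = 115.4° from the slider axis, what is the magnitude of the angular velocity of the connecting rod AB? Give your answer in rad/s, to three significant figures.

53.9

ω = 293.5 rad/s (converted from 46.71 rev/s).
The rod makes angle φ with the slider axis where L sinφ = r sinθ; differentiating, L cosφ·φ̇ = r ω cosθ.
L cosφ = √(L² − r² sin²θ) = 0.058205 m.
|ω_rod| = r ω |cosθ| / √(L² − r² sin²θ) = 0.0249·293.5·0.42894/0.058205 = 53.854 rad/s.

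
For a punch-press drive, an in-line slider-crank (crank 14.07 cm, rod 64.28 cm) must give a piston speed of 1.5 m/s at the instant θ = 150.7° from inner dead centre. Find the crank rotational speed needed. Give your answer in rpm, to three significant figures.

257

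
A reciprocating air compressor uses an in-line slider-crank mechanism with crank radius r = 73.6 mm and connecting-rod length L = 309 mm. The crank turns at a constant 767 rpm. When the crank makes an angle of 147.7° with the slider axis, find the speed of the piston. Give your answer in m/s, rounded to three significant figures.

ω = 2π·767/60 = 80.32 rad/s
For an in-line slider-crank, x = r cosθ + √(L² − r² sin²θ), so v = −rω sinθ·[1 + r cosθ/√(L² − r² sin²θ)].
With r = 0.0736 m, L = 0.309 m, θ = 147.7°: √(L² − r² sin²θ) = 0.30649 m.
v = −0.0736·80.32·0.53435·[1 + 0.0736·-0.84526/0.30649] = -2.5177 m/s.
|v| = 2.5177 m/s.

2.52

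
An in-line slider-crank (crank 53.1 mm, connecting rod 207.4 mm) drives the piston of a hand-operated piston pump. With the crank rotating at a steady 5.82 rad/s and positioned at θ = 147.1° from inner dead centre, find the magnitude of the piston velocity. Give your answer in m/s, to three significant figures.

0.131

ω = 5.82 rad/s
For an in-line slider-crank, x = r cosθ + √(L² − r² sin²θ), so v = −rω sinθ·[1 + r cosθ/√(L² − r² sin²θ)].
With r = 0.0531 m, L = 0.2074 m, θ = 147.1°: √(L² − r² sin²θ) = 0.20538 m.
v = −0.0531·5.82·0.54317·[1 + 0.0531·-0.83962/0.20538] = -0.13142 m/s.
|v| = 0.13142 m/s.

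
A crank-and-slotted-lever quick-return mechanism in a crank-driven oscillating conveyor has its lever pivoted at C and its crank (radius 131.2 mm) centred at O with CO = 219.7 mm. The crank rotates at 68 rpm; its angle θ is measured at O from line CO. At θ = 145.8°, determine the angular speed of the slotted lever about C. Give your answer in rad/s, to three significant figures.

ω = 7.121 rad/s (from 68 rpm).
Crank pin A relative to C: A = (d + r cosθ, r sinθ); lever angle φ = atan2(r sinθ, d + r cosθ).
Differentiating tanφ: φ̇ = rω(d cosθ + r)/(d² + r² + 2dr cosθ).
d² + r² + 2dr cosθ = |CA|² = 0.0178009 m²;  d cosθ + r = -0.05051 m.
|ω_lever| = |0.1312·7.121·-0.05051| / 0.0178009 = 2.651 rad/s.

2.65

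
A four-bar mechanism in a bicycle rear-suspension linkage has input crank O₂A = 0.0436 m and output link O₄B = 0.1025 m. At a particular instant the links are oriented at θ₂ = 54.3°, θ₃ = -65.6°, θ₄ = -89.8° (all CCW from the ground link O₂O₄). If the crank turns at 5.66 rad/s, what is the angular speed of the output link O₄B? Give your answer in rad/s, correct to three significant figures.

ω₂ = 5.66 rad/s
Differentiating the loop-closure r₂e^{iθ₂}+r₃e^{iθ₃}=r₁+r₄e^{iθ₄} gives r₂ω₂e^{iθ₂}+r₃ω₃e^{iθ₃}=r₄ω₄e^{iθ₄}.
Eliminating the other unknown: ω₄ = r₂ω₂ sin(θ₂−θ₃) / [r₄ sin(θ₄−θ₃)].
Numerator sine = +0.86690; denominator sine = -0.40992.
Result = 0.0436·5.66·(+0.86690) / (0.1025·(-0.40992)) = -5.0915 rad/s; magnitude 5.0915 rad/s.

5.09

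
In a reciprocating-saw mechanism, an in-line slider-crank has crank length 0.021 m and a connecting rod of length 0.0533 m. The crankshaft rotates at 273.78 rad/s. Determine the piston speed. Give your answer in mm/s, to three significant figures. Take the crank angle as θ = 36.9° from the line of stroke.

4570

ω = 273.8 rad/s
For an in-line slider-crank, x = r cosθ + √(L² − r² sin²θ), so v = −rω sinθ·[1 + r cosθ/√(L² − r² sin²θ)].
With r = 0.021 m, L = 0.0533 m, θ = 36.9°: √(L² − r² sin²θ) = 0.051787 m.
v = −0.021·273.8·0.60042·[1 + 0.021·0.79968/0.051787] = -4.5715 m/s.
|v| = 4.5715 m/s = 4571.5 mm/s.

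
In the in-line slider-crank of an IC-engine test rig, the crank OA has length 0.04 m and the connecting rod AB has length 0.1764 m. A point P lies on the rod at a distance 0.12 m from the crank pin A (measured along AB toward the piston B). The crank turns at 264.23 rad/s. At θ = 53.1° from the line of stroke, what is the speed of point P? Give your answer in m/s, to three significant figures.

9.47

ω = 264.2 rad/s.  Crank-pin speed |V_A| = rω = 10.569 m/s, perpendicular to OA.
Rod angle: sinφ = −(r/L) sinθ ⇒ φ = -10.447°; ω_rod = −rω cosθ/√(L²−r²sin²θ) = -36.581 rad/s.
V_P = V_A + ω_rod × AP, with AP = 0.12 m along the rod.
Components: V_Px = −rω sinθ − a·ω_rod·sinφ = -9.248 m/s;  V_Py = rω cosθ + a·ω_rod·cosφ = +2.029 m/s.
|V_P| = √(V_Px² + V_Py²) = 9.468 m/s.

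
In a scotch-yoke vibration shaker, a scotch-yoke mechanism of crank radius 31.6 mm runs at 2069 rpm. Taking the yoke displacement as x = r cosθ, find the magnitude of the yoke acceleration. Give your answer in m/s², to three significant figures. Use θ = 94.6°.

119

ω = 216.7 rad/s (from 2069 rpm).
x = r cosθ ⇒ ẍ = −rω² cosθ (ω constant).
|a| = rω²|cosθ| = 0.0316·(216.7)²·|cos 94.6°| = 118.97 m/s².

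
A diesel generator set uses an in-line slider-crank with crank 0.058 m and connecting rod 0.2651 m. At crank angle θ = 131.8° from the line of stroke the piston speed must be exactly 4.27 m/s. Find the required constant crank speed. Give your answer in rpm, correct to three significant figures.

1110

For an in-line slider-crank, |v_piston| = rω|sinθ|·[1 + r cosθ/√(L² − r² sin²θ)].
With r = 0.058 m, L = 0.2651 m, θ = 131.8°: the bracketed kinematic factor |dx/dθ| = 0.036847 m.
ω = v/|dx/dθ| = 4.27/0.036847 = 115.89 rad/s.
N = 60ω/(2π) = 1106.6 rpm.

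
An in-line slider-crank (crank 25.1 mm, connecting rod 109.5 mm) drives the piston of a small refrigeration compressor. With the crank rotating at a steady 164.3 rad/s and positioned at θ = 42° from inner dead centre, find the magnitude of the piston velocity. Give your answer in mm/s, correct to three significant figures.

3240

ω = 164.3 rad/s
For an in-line slider-crank, x = r cosθ + √(L² − r² sin²θ), so v = −rω sinθ·[1 + r cosθ/√(L² − r² sin²θ)].
With r = 0.0251 m, L = 0.1095 m, θ = 42°: √(L² − r² sin²θ) = 0.1082 m.
v = −0.0251·164.3·0.66913·[1 + 0.0251·0.74314/0.1082] = -3.2351 m/s.
|v| = 3.2351 m/s = 3235.1 mm/s.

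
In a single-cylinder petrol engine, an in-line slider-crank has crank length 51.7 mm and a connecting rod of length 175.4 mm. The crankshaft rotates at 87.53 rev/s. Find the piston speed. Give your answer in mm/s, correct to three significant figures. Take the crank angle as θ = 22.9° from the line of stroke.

14100

ω = 2π·87.5 = 550 rad/s
For an in-line slider-crank, x = r cosθ + √(L² − r² sin²θ), so v = −rω sinθ·[1 + r cosθ/√(L² − r² sin²θ)].
With r = 0.0517 m, L = 0.1754 m, θ = 22.9°: √(L² − r² sin²θ) = 0.17424 m.
v = −0.0517·550·0.38912·[1 + 0.0517·0.92119/0.17424] = -14.088 m/s.
|v| = 14.088 m/s = 14088 mm/s.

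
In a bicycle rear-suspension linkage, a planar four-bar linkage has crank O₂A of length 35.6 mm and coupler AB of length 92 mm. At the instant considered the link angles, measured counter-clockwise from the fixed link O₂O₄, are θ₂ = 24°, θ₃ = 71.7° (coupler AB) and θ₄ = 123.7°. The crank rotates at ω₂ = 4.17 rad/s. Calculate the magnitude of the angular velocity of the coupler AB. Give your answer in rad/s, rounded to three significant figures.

ω₂ = 4.17 rad/s
Differentiating the loop-closure r₂e^{iθ₂}+r₃e^{iθ₃}=r₁+r₄e^{iθ₄} gives r₂ω₂e^{iθ₂}+r₃ω₃e^{iθ₃}=r₄ω₄e^{iθ₄}.
Eliminating the other unknown: ω₃ = r₂ω₂ sin(θ₄−θ₂) / [r₃ sin(θ₃−θ₄)].
Numerator sine = +0.98570; denominator sine = -0.78801.
Result = 0.0356·4.17·(+0.98570) / (0.092·(-0.78801)) = -2.0184 rad/s; magnitude 2.0184 rad/s.

2.02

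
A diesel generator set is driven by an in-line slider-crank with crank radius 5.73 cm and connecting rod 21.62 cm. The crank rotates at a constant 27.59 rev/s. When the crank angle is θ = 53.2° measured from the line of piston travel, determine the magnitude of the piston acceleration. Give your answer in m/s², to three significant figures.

ω = 2π·27.6 = 173.4 rad/s
x(θ) = r cosθ + √(L² − r² sin²θ); with ω constant, a = ω²·d²x/dθ².
d²x/dθ² = −r cosθ − r²(cos2θ)/√u − r⁴ sin²2θ/(4u^{3/2}),  u = L² − r² sin²θ = 0.0446373 m².
Substituting r = 0.0573 m, L = 0.2162 m, θ = 53.2°: d²x/dθ² = -0.030199 m.
a = ω²·d²x/dθ² = (173.4)²·(-0.030199) = -907.53 m/s²;  |a| = 907.53 m/s².

908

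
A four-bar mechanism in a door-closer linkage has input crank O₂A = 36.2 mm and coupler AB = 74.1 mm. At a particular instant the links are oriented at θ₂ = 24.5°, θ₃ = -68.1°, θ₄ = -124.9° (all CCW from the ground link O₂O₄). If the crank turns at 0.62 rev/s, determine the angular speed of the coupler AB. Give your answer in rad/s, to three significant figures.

1.16

ω₂ = 3.896 rad/s (from 0.62 rev/s).
Differentiating the loop-closure r₂e^{iθ₂}+r₃e^{iθ₃}=r₁+r₄e^{iθ₄} gives r₂ω₂e^{iθ₂}+r₃ω₃e^{iθ₃}=r₄ω₄e^{iθ₄}.
Eliminating the other unknown: ω₃ = r₂ω₂ sin(θ₄−θ₂) / [r₃ sin(θ₃−θ₄)].
Numerator sine = -0.50904; denominator sine = +0.83676.
Result = 0.0362·3.896·(-0.50904) / (0.0741·(+0.83676)) = -1.1577 rad/s; magnitude 1.1577 rad/s.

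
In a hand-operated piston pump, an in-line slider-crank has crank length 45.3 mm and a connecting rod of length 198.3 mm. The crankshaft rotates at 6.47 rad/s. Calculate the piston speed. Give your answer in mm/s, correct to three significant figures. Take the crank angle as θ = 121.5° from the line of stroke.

219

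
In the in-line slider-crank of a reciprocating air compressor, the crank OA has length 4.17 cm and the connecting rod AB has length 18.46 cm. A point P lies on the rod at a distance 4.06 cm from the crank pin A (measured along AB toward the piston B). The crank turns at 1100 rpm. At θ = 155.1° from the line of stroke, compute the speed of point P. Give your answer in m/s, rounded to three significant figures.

3.91

ω = 115.2 rad/s.  Crank-pin speed |V_A| = rω = 4.8035 m/s, perpendicular to OA.
Rod angle: sinφ = −(r/L) sinθ ⇒ φ = -5.458°; ω_rod = −rω cosθ/√(L²−r²sin²θ) = +23.71 rad/s.
V_P = V_A + ω_rod × AP, with AP = 0.0406 m along the rod.
Components: V_Px = −rω sinθ − a·ω_rod·sinφ = -1.9309 m/s;  V_Py = rω cosθ + a·ω_rod·cosφ = -3.3987 m/s.
|V_P| = √(V_Px² + V_Py²) = 3.9089 m/s.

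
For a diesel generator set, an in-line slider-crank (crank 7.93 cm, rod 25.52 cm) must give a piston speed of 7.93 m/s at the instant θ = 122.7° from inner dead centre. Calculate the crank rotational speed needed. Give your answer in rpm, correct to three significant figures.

1370

For an in-line slider-crank, |v_piston| = rω|sinθ|·[1 + r cosθ/√(L² − r² sin²θ)].
With r = 0.0793 m, L = 0.2552 m, θ = 122.7°: the bracketed kinematic factor |dx/dθ| = 0.055126 m.
ω = v/|dx/dθ| = 7.93/0.055126 = 143.85 rad/s.
N = 60ω/(2π) = 1373.7 rpm.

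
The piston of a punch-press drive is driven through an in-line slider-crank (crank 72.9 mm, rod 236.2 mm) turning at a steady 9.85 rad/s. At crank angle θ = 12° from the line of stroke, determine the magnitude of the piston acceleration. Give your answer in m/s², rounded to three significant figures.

8.93

ω = 9.85 rad/s
x(θ) = r cosθ + √(L² − r² sin²θ); with ω constant, a = ω²·d²x/dθ².
d²x/dθ² = −r cosθ − r²(cos2θ)/√u − r⁴ sin²2θ/(4u^{3/2}),  u = L² − r² sin²θ = 0.0555607 m².
Substituting r = 0.0729 m, L = 0.2362 m, θ = 12°: d²x/dθ² = -0.091993 m.
a = ω²·d²x/dθ² = (9.85)²·(-0.091993) = -8.9254 m/s²;  |a| = 8.9254 m/s².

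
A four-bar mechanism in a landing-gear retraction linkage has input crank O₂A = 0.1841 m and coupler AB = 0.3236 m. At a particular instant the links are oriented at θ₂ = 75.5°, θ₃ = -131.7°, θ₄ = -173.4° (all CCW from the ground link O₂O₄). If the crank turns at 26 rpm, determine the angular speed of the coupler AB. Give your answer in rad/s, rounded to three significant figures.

ω₂ = 2.723 rad/s (from 26 rpm).
Differentiating the loop-closure r₂e^{iθ₂}+r₃e^{iθ₃}=r₁+r₄e^{iθ₄} gives r₂ω₂e^{iθ₂}+r₃ω₃e^{iθ₃}=r₄ω₄e^{iθ₄}.
Eliminating the other unknown: ω₃ = r₂ω₂ sin(θ₄−θ₂) / [r₃ sin(θ₃−θ₄)].
Numerator sine = +0.93295; denominator sine = +0.66523.
Result = 0.1841·2.723·(+0.93295) / (0.3236·(+0.66523)) = +2.1724 rad/s; magnitude 2.1724 rad/s.

2.17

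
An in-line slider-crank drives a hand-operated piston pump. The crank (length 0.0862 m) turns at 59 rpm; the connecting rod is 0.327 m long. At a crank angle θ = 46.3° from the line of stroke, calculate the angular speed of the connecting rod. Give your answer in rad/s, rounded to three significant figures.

ω = 6.178 rad/s (converted from 59 rpm).
The rod makes angle φ with the slider axis where L sinφ = r sinθ; differentiating, L cosφ·φ̇ = r ω cosθ.
L cosφ = √(L² − r² sin²θ) = 0.32101 m.
|ω_rod| = r ω |cosθ| / √(L² − r² sin²θ) = 0.0862·6.178·0.69088/0.32101 = 1.1462 rad/s.

1.15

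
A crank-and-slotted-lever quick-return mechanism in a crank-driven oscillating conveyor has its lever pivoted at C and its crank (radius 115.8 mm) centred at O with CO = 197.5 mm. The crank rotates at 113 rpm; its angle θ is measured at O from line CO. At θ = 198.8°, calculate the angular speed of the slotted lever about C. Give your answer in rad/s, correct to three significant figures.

10.7

ω = 11.83 rad/s (from 113 rpm).
Crank pin A relative to C: A = (d + r cosθ, r sinθ); lever angle φ = atan2(r sinθ, d + r cosθ).
Differentiating tanφ: φ̇ = rω(d cosθ + r)/(d² + r² + 2dr cosθ).
d² + r² + 2dr cosθ = |CA|² = 0.00911521 m²;  d cosθ + r = -0.071163 m.
|ω_lever| = |0.1158·11.83·-0.071163| / 0.00911521 = 10.698 rad/s.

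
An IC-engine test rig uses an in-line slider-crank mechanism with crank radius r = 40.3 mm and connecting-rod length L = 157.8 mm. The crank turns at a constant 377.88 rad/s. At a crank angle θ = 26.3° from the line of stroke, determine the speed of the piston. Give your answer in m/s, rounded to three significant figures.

8.30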